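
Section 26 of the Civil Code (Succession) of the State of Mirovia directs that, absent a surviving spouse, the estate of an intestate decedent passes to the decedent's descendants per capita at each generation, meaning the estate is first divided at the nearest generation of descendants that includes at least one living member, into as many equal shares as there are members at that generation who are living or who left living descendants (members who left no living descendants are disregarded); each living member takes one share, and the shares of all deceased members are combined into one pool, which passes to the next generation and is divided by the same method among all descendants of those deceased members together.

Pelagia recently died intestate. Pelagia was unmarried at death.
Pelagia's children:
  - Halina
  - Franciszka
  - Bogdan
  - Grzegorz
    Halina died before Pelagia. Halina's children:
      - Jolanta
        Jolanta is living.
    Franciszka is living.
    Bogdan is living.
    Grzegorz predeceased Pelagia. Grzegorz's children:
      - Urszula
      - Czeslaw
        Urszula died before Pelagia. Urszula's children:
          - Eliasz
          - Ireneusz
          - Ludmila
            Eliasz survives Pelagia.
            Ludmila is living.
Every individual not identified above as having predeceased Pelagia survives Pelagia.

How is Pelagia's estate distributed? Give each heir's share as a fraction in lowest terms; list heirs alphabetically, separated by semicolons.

Bogdan 1/4; Czeslaw 1/6; Eliasz 1/18; Franciszka 1/4; Ireneusz 1/18; Jolanta 1/6; Ludmila 1/18

There is no surviving spouse, so the entire estate passes to Pelagia's descendants per capita at each generation.
At generation 1 (Halina, Franciszka, Bogdan, Grzegorz) there are 4 shares of (1)/4 = 1/4 each.
Living: Franciszka and Bogdan — each takes 1/4.
Deceased: Halina and Grzegorz. Their combined 1/2 is pooled and carried to generation 2.
At generation 2 (Jolanta, Urszula, Czeslaw) there are 3 shares of (1/2)/3 = 1/6 each.
Living: Jolanta and Czeslaw — each takes 1/6.
Deceased: Urszula. That 1/6 share is carried to generation 3.
At generation 3 (Eliasz, Ireneusz, Ludmila) there are 3 shares of (1/6)/3 = 1/18 each.
Living: Eliasz, Ireneusz, and Ludmila — each takes 1/18.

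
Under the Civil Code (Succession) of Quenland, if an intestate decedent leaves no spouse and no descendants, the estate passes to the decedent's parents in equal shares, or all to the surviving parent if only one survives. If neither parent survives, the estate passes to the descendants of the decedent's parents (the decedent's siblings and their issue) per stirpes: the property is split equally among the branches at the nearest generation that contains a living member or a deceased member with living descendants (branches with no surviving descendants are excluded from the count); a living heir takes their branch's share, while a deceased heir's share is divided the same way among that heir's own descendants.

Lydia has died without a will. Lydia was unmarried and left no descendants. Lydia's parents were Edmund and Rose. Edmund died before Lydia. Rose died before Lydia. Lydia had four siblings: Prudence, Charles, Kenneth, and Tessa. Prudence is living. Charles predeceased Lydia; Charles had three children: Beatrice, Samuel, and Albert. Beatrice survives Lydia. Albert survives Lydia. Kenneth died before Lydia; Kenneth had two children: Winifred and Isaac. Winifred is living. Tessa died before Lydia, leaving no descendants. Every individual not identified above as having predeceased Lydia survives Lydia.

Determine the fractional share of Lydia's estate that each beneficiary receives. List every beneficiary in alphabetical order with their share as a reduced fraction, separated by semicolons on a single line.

Neither parent survives and there are no descendants, so the estate passes to Lydia's siblings and their issue per stirpes.
Tessa left no surviving issue, so that branch lapses and is disregarded.
The estate is divided into 3 equal shares of 1/3 among Prudence, Charles, Kenneth.
Prudence is living and takes 1/3.
Charles predeceased; the 1/3 allotted to Charles's branch passes to Charles's issue by representation.
The 1/3 is divided into 3 equal shares of 1/9 among Beatrice, Samuel, Albert.
Beatrice is living and takes 1/9.
Samuel is living and takes 1/9.
Albert is living and takes 1/9.
Kenneth predeceased; the 1/3 allotted to Kenneth's branch passes to Kenneth's issue by representation.
The 1/3 is divided into 2 equal shares of 1/6 among Winifred, Isaac.
Winifred is living and takes 1/6.
Isaac is living and takes 1/6.

Albert 1/9; Beatrice 1/9; Isaac 1/6; Prudence 1/3; Samuel 1/9; Winifred 1/6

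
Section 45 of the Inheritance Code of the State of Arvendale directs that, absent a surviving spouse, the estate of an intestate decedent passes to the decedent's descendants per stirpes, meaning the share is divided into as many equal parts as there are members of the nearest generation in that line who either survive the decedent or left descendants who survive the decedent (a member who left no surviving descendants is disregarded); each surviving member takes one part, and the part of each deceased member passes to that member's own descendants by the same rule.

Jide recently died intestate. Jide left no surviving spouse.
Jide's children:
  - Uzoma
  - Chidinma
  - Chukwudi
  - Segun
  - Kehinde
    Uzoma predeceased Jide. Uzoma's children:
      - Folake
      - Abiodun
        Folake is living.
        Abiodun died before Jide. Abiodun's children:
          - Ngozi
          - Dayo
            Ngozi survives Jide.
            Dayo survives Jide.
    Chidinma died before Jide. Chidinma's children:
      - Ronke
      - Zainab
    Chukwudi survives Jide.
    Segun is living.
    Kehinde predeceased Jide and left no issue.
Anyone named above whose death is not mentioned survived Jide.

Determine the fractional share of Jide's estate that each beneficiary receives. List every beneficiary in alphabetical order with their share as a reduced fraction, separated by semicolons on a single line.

Chukwudi 1/4; Dayo 1/16; Folake 1/8; Ngozi 1/16; Ronke 1/8; Segun 1/4; Zainab 1/8

There is no surviving spouse, so the entire estate passes to Jide's descendants per stirpes.
Kehinde left no surviving issue, so that branch lapses and is disregarded.
The estate is divided into 4 equal shares of 1/4 among Uzoma, Chidinma, Chukwudi, Segun.
Uzoma predeceased; the 1/4 allotted to Uzoma's branch passes to Uzoma's issue by representation.
The 1/4 is divided into 2 equal shares of 1/8 among Folake, Abiodun.
Folake is living and takes 1/8.
Abiodun predeceased; the 1/8 allotted to Abiodun's branch passes to Abiodun's issue by representation.
The 1/8 is divided into 2 equal shares of 1/16 among Ngozi, Dayo.
Ngozi is living and takes 1/16.
Dayo is living and takes 1/16.
Chidinma predeceased; the 1/4 allotted to Chidinma's branch passes to Chidinma's issue by representation.
The 1/4 is divided into 2 equal shares of 1/8 among Ronke, Zainab.
Ronke is living and takes 1/8.
Zainab is living and takes 1/8.
Chukwudi is living and takes 1/4.
Segun is living and takes 1/4.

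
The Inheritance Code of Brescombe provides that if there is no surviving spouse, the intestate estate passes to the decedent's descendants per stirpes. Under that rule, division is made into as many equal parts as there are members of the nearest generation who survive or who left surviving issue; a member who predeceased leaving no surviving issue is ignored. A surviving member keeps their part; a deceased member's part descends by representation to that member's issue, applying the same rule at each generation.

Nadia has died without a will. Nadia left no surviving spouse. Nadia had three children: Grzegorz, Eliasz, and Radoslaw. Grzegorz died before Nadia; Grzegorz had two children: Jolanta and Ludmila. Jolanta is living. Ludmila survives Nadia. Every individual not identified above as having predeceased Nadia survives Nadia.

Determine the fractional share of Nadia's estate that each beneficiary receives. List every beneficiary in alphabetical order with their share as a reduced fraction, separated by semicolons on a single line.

There is no surviving spouse, so the entire estate passes to Nadia's descendants per stirpes.
The estate is divided into 3 equal shares of 1/3 among Grzegorz, Eliasz, Radoslaw.
Grzegorz predeceased; the 1/3 allotted to Grzegorz's branch passes to Grzegorz's issue by representation.
The 1/3 is divided into 2 equal shares of 1/6 among Jolanta, Ludmila.
Jolanta is living and takes 1/6.
Ludmila is living and takes 1/6.
Eliasz is living and takes 1/3.
Radoslaw is living and takes 1/3.

Eliasz 1/3; Jolanta 1/6; Ludmila 1/6; Radoslaw 1/3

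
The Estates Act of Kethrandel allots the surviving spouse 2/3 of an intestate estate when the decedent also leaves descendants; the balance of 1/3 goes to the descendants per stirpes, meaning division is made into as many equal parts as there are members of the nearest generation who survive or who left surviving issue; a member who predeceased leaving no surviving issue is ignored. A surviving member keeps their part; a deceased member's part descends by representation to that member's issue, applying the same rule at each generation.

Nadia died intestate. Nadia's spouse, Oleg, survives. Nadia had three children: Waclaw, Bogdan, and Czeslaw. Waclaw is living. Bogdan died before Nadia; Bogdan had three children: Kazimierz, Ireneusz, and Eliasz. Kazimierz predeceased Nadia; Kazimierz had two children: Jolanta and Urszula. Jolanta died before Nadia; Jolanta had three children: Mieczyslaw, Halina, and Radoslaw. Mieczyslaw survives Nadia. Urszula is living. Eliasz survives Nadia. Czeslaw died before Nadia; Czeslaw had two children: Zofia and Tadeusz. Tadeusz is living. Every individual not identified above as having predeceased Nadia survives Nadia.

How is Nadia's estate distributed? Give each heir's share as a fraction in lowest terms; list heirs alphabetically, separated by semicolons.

Eliasz 1/27; Halina 1/162; Ireneusz 1/27; Mieczyslaw 1/162; Oleg 2/3; Radoslaw 1/162; Tadeusz 1/18; Urszula 1/54; Waclaw 1/9; Zofia 1/18

Oleg, as surviving spouse, takes 2/3.
The remaining 1/3 passes to Nadia's descendants per stirpes.
The 1/3 is divided into 3 equal shares of 1/9 among Waclaw, Bogdan, Czeslaw.
Waclaw is living and takes 1/9.
Bogdan predeceased; the 1/9 allotted to Bogdan's branch passes to Bogdan's issue by representation.
The 1/9 is divided into 3 equal shares of 1/27 among Kazimierz, Ireneusz, Eliasz.
Kazimierz predeceased; the 1/27 allotted to Kazimierz's branch passes to Kazimierz's issue by representation.
The 1/27 is divided into 2 equal shares of 1/54 among Jolanta, Urszula.
Jolanta predeceased; the 1/54 allotted to Jolanta's branch passes to Jolanta's issue by representation.
The 1/54 is divided into 3 equal shares of 1/162 among Mieczyslaw, Halina, Radoslaw.
Mieczyslaw is living and takes 1/162.
Halina is living and takes 1/162.
Radoslaw is living and takes 1/162.
Urszula is living and takes 1/54.
Ireneusz is living and takes 1/27.
Eliasz is living and takes 1/27.
Czeslaw predeceased; the 1/9 allotted to Czeslaw's branch passes to Czeslaw's issue by representation.
The 1/9 is divided into 2 equal shares of 1/18 among Zofia, Tadeusz.
Zofia is living and takes 1/18.
Tadeusz is living and takes 1/18.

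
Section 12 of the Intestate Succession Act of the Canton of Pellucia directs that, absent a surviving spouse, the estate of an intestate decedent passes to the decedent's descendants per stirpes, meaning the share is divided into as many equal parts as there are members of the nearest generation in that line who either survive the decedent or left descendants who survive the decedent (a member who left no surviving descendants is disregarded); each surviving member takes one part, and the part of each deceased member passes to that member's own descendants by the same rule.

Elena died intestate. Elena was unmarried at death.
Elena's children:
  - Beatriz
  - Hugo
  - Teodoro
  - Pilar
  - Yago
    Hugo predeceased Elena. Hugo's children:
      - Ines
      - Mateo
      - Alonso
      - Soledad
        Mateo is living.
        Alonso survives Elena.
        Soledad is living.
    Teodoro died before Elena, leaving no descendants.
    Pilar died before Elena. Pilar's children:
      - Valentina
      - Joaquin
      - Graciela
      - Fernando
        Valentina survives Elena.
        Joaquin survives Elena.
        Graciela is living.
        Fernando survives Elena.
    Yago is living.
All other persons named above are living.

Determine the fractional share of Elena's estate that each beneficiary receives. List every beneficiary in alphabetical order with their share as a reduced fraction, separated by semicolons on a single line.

Alonso 1/16; Beatriz 1/4; Fernando 1/16; Graciela 1/16; Ines 1/16; Joaquin 1/16; Mateo 1/16; Soledad 1/16; Valentina 1/16; Yago 1/4

There is no surviving spouse, so the entire estate passes to Elena's descendants per stirpes.
Teodoro left no surviving issue, so that branch lapses and is disregarded.
The estate is divided into 4 equal shares of 1/4 among Beatriz, Hugo, Pilar, Yago.
Beatriz is living and takes 1/4.
Hugo predeceased; the 1/4 allotted to Hugo's branch passes to Hugo's issue by representation.
The 1/4 is divided into 4 equal shares of 1/16 among Ines, Mateo, Alonso, Soledad.
Ines is living and takes 1/16.
Mateo is living and takes 1/16.
Alonso is living and takes 1/16.
Soledad is living and takes 1/16.
Pilar predeceased; the 1/4 allotted to Pilar's branch passes to Pilar's issue by representation.
The 1/4 is divided into 4 equal shares of 1/16 among Valentina, Joaquin, Graciela, Fernando.
Valentina is living and takes 1/16.
Joaquin is living and takes 1/16.
Graciela is living and takes 1/16.
Fernando is living and takes 1/16.
Yago is living and takes 1/4.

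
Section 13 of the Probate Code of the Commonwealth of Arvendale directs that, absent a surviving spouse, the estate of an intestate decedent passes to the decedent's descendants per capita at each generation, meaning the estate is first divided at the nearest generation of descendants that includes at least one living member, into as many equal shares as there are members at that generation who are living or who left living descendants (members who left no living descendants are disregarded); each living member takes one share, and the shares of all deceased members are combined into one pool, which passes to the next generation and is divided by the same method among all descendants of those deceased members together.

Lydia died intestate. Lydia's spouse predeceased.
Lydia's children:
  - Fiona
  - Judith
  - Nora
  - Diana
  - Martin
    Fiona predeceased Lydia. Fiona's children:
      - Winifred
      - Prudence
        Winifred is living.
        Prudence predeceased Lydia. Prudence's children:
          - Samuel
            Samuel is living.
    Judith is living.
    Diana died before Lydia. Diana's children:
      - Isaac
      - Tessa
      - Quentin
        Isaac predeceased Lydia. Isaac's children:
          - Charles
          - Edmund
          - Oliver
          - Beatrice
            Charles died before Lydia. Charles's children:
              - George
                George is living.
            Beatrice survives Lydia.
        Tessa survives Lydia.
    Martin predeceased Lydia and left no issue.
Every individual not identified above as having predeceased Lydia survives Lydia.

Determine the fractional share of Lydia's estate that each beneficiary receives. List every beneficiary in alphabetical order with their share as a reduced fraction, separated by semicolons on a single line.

Beatrice 1/25; Edmund 1/25; George 1/25; Judith 1/4; Nora 1/4; Oliver 1/25; Quentin 1/10; Samuel 1/25; Tessa 1/10; Winifred 1/10

There is no surviving spouse, so the entire estate passes to Lydia's descendants per capita at each generation.
At generation 1 (Fiona, Judith, Nora, Diana) there are 4 shares of (1)/4 = 1/4 each.
Living: Judith and Nora — each takes 1/4.
Deceased: Fiona and Diana. Their combined 1/2 is pooled and carried to generation 2.
At generation 2 (Winifred, Prudence, Isaac, Tessa, Quentin) there are 5 shares of (1/2)/5 = 1/10 each.
Living: Winifred, Tessa, and Quentin — each takes 1/10.
Deceased: Prudence and Isaac. Their combined 1/5 is pooled and carried to generation 3.
At generation 3 (Samuel, Charles, Edmund, Oliver, Beatrice) there are 5 shares of (1/5)/5 = 1/25 each.
Living: Samuel, Edmund, Oliver, and Beatrice — each takes 1/25.
Deceased: Charles. That 1/25 share is carried to generation 4.
At generation 4 (George) there are 1 shares of (1/25)/1 = 1/25 each.
Living: George — each takes 1/25.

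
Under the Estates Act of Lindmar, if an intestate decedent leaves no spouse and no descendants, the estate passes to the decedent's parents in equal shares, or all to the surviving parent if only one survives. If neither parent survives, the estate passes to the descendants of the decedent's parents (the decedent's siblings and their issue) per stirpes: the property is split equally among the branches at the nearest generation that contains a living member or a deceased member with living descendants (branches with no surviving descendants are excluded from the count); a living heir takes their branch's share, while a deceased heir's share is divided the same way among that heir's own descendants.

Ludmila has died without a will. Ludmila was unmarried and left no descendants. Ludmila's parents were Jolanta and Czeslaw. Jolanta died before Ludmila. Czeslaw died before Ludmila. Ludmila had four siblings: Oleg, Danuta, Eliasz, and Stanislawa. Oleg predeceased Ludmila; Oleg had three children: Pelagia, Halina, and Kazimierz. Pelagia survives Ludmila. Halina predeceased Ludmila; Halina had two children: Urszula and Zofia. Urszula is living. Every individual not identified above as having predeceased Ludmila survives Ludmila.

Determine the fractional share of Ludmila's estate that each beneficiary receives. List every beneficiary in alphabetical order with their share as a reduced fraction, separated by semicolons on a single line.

Danuta 1/4; Eliasz 1/4; Kazimierz 1/12; Pelagia 1/12; Stanislawa 1/4; Urszula 1/24; Zofia 1/24

Neither parent survives and there are no descendants, so the estate passes to Ludmila's siblings and their issue per stirpes.
The estate is divided into 4 equal shares of 1/4 among Oleg, Danuta, Eliasz, Stanislawa.
Oleg predeceased; the 1/4 allotted to Oleg's branch passes to Oleg's issue by representation.
The 1/4 is divided into 3 equal shares of 1/12 among Pelagia, Halina, Kazimierz.
Pelagia is living and takes 1/12.
Halina predeceased; the 1/12 allotted to Halina's branch passes to Halina's issue by representation.
The 1/12 is divided into 2 equal shares of 1/24 among Urszula, Zofia.
Urszula is living and takes 1/24.
Zofia is living and takes 1/24.
Kazimierz is living and takes 1/12.
Danuta is living and takes 1/4.
Eliasz is living and takes 1/4.
Stanislawa is living and takes 1/4.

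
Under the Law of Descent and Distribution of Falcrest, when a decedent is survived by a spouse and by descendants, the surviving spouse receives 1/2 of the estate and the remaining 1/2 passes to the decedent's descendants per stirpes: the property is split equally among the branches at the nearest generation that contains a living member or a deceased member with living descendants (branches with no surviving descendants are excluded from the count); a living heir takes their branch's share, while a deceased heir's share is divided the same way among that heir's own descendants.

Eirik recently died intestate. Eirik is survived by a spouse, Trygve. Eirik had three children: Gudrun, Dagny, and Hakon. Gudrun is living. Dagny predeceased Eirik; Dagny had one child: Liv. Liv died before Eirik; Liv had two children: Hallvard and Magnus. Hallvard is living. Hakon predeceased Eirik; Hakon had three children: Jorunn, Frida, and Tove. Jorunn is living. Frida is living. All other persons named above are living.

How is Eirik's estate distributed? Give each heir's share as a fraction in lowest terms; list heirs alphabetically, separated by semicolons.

Trygve, as surviving spouse, takes 1/2.
The remaining 1/2 passes to Eirik's descendants per stirpes.
The 1/2 is divided into 3 equal shares of 1/6 among Gudrun, Dagny, Hakon.
Gudrun is living and takes 1/6.
Dagny predeceased; the 1/6 allotted to Dagny's branch passes to Dagny's issue by representation.
Liv's line is the sole branch at this level, so the full 1/6 passes to Liv's issue by representation.
The 1/6 is divided into 2 equal shares of 1/12 among Hallvard, Magnus.
Hallvard is living and takes 1/12.
Magnus is living and takes 1/12.
Hakon predeceased; the 1/6 allotted to Hakon's branch passes to Hakon's issue by representation.
The 1/6 is divided into 3 equal shares of 1/18 among Jorunn, Frida, Tove.
Jorunn is living and takes 1/18.
Frida is living and takes 1/18.
Tove is living and takes 1/18.

Frida 1/18; Gudrun 1/6; Hallvard 1/12; Jorunn 1/18; Magnus 1/12; Tove 1/18; Trygve 1/2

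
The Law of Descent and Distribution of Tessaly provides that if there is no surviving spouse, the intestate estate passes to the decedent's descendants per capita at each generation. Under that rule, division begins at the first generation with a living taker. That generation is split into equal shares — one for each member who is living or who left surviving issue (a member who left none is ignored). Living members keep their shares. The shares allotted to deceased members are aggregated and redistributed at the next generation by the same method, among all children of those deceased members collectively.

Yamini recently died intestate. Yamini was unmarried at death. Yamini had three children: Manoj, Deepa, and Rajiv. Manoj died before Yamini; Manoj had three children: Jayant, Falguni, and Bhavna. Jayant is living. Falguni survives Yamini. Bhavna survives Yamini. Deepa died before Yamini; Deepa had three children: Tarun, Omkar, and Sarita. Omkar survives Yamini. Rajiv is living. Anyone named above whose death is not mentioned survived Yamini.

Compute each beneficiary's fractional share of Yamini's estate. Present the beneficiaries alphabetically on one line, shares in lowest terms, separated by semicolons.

Bhavna 1/9; Falguni 1/9; Jayant 1/9; Omkar 1/9; Rajiv 1/3; Sarita 1/9; Tarun 1/9

There is no surviving spouse, so the entire estate passes to Yamini's descendants per capita at each generation.
At generation 1 (Manoj, Deepa, Rajiv) there are 3 shares of (1)/3 = 1/3 each.
Living: Rajiv — each takes 1/3.
Deceased: Manoj and Deepa. Their combined 2/3 is pooled and carried to generation 2.
At generation 2 (Jayant, Falguni, Bhavna, Tarun, Omkar, Sarita) there are 6 shares of (2/3)/6 = 1/9 each.
Living: Jayant, Falguni, Bhavna, Tarun, Omkar, and Sarita — each takes 1/9.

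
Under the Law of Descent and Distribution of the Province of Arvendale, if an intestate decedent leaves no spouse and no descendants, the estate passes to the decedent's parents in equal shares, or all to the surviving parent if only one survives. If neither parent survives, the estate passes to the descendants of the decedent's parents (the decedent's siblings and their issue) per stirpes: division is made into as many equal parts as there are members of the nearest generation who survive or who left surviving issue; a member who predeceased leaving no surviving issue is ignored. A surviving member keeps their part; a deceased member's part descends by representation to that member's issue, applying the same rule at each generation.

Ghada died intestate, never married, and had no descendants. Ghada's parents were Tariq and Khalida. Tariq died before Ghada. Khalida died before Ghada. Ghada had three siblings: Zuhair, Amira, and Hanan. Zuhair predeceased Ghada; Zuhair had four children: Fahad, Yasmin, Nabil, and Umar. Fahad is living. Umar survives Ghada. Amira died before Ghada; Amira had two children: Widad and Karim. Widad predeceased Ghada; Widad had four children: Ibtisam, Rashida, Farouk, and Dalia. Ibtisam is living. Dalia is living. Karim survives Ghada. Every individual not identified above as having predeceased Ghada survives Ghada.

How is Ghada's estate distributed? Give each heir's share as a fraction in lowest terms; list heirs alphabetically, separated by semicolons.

Dalia 1/24; Fahad 1/12; Farouk 1/24; Hanan 1/3; Ibtisam 1/24; Karim 1/6; Nabil 1/12; Rashida 1/24; Umar 1/12; Yasmin 1/12

Neither parent survives and there are no descendants, so the estate passes to Ghada's siblings and their issue per stirpes.
The estate is divided into 3 equal shares of 1/3 among Zuhair, Amira, Hanan.
Zuhair predeceased; the 1/3 allotted to Zuhair's branch passes to Zuhair's issue by representation.
The 1/3 is divided into 4 equal shares of 1/12 among Fahad, Yasmin, Nabil, Umar.
Fahad is living and takes 1/12.
Yasmin is living and takes 1/12.
Nabil is living and takes 1/12.
Umar is living and takes 1/12.
Amira predeceased; the 1/3 allotted to Amira's branch passes to Amira's issue by representation.
The 1/3 is divided into 2 equal shares of 1/6 among Widad, Karim.
Widad predeceased; the 1/6 allotted to Widad's branch passes to Widad's issue by representation.
The 1/6 is divided into 4 equal shares of 1/24 among Ibtisam, Rashida, Farouk, Dalia.
Ibtisam is living and takes 1/24.
Rashida is living and takes 1/24.
Farouk is living and takes 1/24.
Dalia is living and takes 1/24.
Karim is living and takes 1/6.
Hanan is living and takes 1/3.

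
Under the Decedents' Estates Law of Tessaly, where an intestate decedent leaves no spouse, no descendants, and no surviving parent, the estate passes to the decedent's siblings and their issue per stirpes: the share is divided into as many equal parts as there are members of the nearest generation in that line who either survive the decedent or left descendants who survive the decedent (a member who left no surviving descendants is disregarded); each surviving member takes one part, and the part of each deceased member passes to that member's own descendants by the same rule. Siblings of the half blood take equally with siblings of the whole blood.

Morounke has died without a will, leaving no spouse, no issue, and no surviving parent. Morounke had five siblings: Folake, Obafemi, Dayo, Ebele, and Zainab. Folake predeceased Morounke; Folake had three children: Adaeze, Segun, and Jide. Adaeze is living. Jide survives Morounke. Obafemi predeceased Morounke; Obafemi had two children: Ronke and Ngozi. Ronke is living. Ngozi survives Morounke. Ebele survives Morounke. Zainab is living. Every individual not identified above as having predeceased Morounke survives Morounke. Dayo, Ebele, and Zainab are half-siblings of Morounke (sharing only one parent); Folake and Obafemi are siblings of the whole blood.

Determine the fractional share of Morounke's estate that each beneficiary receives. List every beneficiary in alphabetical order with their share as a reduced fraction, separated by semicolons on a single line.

Adaeze 1/15; Dayo 1/5; Ebele 1/5; Jide 1/15; Ngozi 1/10; Ronke 1/10; Segun 1/15; Zainab 1/5

No spouse, descendants, or parent survives, so the estate passes to Morounke's siblings per stirpes.
Half-blood and whole-blood siblings take equally under the stated rule.
The estate is divided into 5 equal shares of 1/5 among Folake, Obafemi, Dayo, Ebele, Zainab.
Folake predeceased; the 1/5 allotted to Folake's branch passes to Folake's issue by representation.
The 1/5 is divided into 3 equal shares of 1/15 among Adaeze, Segun, Jide.
Adaeze is living and takes 1/15.
Segun is living and takes 1/15.
Jide is living and takes 1/15.
Obafemi predeceased; the 1/5 allotted to Obafemi's branch passes to Obafemi's issue by representation.
The 1/5 is divided into 2 equal shares of 1/10 among Ronke, Ngozi.
Ronke is living and takes 1/10.
Ngozi is living and takes 1/10.
Dayo is living and takes 1/5.
Ebele is living and takes 1/5.
Zainab is living and takes 1/5.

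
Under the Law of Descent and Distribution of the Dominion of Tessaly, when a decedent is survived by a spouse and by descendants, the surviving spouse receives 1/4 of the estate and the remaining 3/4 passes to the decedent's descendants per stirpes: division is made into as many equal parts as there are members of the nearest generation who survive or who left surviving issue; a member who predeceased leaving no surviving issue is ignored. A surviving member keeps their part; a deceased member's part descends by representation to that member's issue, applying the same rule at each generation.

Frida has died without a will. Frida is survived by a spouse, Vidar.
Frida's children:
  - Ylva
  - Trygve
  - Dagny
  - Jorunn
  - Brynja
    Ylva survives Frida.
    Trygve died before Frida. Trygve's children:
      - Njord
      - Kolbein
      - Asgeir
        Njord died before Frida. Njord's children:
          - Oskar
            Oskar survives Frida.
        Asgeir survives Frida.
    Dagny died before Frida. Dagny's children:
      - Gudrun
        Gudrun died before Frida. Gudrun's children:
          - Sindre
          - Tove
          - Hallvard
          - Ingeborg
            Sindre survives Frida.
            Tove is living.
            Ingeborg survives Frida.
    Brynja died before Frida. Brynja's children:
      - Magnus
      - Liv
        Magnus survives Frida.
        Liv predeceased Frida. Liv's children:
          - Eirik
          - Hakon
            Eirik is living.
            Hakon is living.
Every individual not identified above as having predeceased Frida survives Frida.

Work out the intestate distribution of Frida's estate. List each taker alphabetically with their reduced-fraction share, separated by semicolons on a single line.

Vidar, as surviving spouse, takes 1/4.
The remaining 3/4 passes to Frida's descendants per stirpes.
The 3/4 is divided into 5 equal shares of 3/20 among Ylva, Trygve, Dagny, Jorunn, Brynja.
Ylva is living and takes 3/20.
Trygve predeceased; the 3/20 allotted to Trygve's branch passes to Trygve's issue by representation.
The 3/20 is divided into 3 equal shares of 1/20 among Njord, Kolbein, Asgeir.
Njord predeceased; the 1/20 allotted to Njord's branch passes to Njord's issue by representation.
Oskar is the sole taker at this level and receives the full 1/20.
Kolbein is living and takes 1/20.
Asgeir is living and takes 1/20.
Dagny predeceased; the 3/20 allotted to Dagny's branch passes to Dagny's issue by representation.
Gudrun's line is the sole branch at this level, so the full 3/20 passes to Gudrun's issue by representation.
The 3/20 is divided into 4 equal shares of 3/80 among Sindre, Tove, Hallvard, Ingeborg.
Sindre is living and takes 3/80.
Tove is living and takes 3/80.
Hallvard is living and takes 3/80.
Ingeborg is living and takes 3/80.
Jorunn is living and takes 3/20.
Brynja predeceased; the 3/20 allotted to Brynja's branch passes to Brynja's issue by representation.
The 3/20 is divided into 2 equal shares of 3/40 among Magnus, Liv.
Magnus is living and takes 3/40.
Liv predeceased; the 3/40 allotted to Liv's branch passes to Liv's issue by representation.
The 3/40 is divided into 2 equal shares of 3/80 among Eirik, Hakon.
Eirik is living and takes 3/80.
Hakon is living and takes 3/80.

Asgeir 1/20; Eirik 3/80; Hakon 3/80; Hallvard 3/80; Ingeborg 3/80; Jorunn 3/20; Kolbein 1/20; Magnus 3/40; Oskar 1/20; Sindre 3/80; Tove 3/80; Vidar 1/4; Ylva 3/20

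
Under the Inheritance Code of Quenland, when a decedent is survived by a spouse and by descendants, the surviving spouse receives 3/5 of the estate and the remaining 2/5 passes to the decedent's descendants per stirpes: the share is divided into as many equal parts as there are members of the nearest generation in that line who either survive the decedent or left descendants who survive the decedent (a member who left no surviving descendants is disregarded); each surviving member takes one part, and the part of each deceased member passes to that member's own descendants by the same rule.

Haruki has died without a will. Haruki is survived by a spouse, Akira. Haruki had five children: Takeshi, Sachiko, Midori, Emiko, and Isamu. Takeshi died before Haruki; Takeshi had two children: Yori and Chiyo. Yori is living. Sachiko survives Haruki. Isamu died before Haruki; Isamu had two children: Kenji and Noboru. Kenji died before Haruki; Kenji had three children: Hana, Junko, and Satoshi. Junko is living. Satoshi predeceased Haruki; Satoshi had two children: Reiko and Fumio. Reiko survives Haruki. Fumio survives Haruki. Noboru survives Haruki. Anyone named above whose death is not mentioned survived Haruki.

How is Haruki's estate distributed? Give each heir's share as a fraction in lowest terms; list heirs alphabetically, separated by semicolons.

Akira 3/5; Chiyo 1/25; Emiko 2/25; Fumio 1/150; Hana 1/75; Junko 1/75; Midori 2/25; Noboru 1/25; Reiko 1/150; Sachiko 2/25; Yori 1/25

Akira, as surviving spouse, takes 3/5.
The remaining 2/5 passes to Haruki's descendants per stirpes.
The 2/5 is divided into 5 equal shares of 2/25 among Takeshi, Sachiko, Midori, Emiko, Isamu.
Takeshi predeceased; the 2/25 allotted to Takeshi's branch passes to Takeshi's issue by representation.
The 2/25 is divided into 2 equal shares of 1/25 among Yori, Chiyo.
Yori is living and takes 1/25.
Chiyo is living and takes 1/25.
Sachiko is living and takes 2/25.
Midori is living and takes 2/25.
Emiko is living and takes 2/25.
Isamu predeceased; the 2/25 allotted to Isamu's branch passes to Isamu's issue by representation.
The 2/25 is divided into 2 equal shares of 1/25 among Kenji, Noboru.
Kenji predeceased; the 1/25 allotted to Kenji's branch passes to Kenji's issue by representation.
The 1/25 is divided into 3 equal shares of 1/75 among Hana, Junko, Satoshi.
Hana is living and takes 1/75.
Junko is living and takes 1/75.
Satoshi predeceased; the 1/75 allotted to Satoshi's branch passes to Satoshi's issue by representation.
The 1/75 is divided into 2 equal shares of 1/150 among Reiko, Fumio.
Reiko is living and takes 1/150.
Fumio is living and takes 1/150.
Noboru is living and takes 1/25.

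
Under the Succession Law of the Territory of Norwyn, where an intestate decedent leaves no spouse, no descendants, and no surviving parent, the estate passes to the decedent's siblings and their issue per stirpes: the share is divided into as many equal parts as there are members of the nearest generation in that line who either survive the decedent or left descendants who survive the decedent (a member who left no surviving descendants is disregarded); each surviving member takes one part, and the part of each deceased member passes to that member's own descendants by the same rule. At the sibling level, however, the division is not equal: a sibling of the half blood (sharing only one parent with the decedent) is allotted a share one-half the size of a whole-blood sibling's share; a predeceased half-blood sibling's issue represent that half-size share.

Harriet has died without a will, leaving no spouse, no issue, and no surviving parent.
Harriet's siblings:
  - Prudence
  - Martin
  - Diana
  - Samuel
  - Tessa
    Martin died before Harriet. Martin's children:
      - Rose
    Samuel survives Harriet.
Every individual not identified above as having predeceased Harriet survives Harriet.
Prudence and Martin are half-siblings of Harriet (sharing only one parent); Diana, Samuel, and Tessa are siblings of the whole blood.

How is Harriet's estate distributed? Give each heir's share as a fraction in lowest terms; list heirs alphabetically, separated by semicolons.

Diana 1/4; Prudence 1/8; Rose 1/8; Samuel 1/4; Tessa 1/4

No spouse, descendants, or parent survives, so the estate passes to Harriet's siblings per stirpes.
Half-blood siblings count for one-half the weight of whole-blood siblings at the initial division.
Dividing 1 in proportion to weights (total weight 4): Prudence (weight 1/2) → 1/8; Martin (weight 1/2) → 1/8; Diana (weight 1) → 1/4; Samuel (weight 1) → 1/4; Tessa (weight 1) → 1/4.
Prudence is living and takes 1/8.
Martin predeceased; the 1/8 allotted to Martin's branch passes to Martin's issue by representation.
Rose is the sole taker at this level and receives the full 1/8.
Diana is living and takes 1/4.
Samuel is living and takes 1/4.
Tessa is living and takes 1/4.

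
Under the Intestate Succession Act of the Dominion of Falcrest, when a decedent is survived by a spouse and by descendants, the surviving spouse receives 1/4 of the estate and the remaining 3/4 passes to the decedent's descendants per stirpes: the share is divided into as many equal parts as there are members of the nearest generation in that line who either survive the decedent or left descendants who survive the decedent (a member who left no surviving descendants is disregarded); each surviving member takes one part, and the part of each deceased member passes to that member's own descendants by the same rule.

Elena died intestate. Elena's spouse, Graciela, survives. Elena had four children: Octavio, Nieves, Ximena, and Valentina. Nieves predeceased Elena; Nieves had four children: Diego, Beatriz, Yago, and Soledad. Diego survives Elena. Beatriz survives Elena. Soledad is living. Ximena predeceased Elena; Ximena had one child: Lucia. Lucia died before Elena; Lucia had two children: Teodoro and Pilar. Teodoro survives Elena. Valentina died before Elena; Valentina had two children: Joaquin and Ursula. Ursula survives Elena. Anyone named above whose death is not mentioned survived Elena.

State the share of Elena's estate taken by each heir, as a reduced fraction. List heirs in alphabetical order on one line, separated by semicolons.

Graciela, as surviving spouse, takes 1/4.
The remaining 3/4 passes to Elena's descendants per stirpes.
The 3/4 is divided into 4 equal shares of 3/16 among Octavio, Nieves, Ximena, Valentina.
Octavio is living and takes 3/16.
Nieves predeceased; the 3/16 allotted to Nieves's branch passes to Nieves's issue by representation.
The 3/16 is divided into 4 equal shares of 3/64 among Diego, Beatriz, Yago, Soledad.
Diego is living and takes 3/64.
Beatriz is living and takes 3/64.
Yago is living and takes 3/64.
Soledad is living and takes 3/64.
Ximena predeceased; the 3/16 allotted to Ximena's branch passes to Ximena's issue by representation.
Lucia's line is the sole branch at this level, so the full 3/16 passes to Lucia's issue by representation.
The 3/16 is divided into 2 equal shares of 3/32 among Teodoro, Pilar.
Teodoro is living and takes 3/32.
Pilar is living and takes 3/32.
Valentina predeceased; the 3/16 allotted to Valentina's branch passes to Valentina's issue by representation.
The 3/16 is divided into 2 equal shares of 3/32 among Joaquin, Ursula.
Joaquin is living and takes 3/32.
Ursula is living and takes 3/32.

Beatriz 3/64; Diego 3/64; Graciela 1/4; Joaquin 3/32; Octavio 3/16; Pilar 3/32; Soledad 3/64; Teodoro 3/32; Ursula 3/32; Yago 3/64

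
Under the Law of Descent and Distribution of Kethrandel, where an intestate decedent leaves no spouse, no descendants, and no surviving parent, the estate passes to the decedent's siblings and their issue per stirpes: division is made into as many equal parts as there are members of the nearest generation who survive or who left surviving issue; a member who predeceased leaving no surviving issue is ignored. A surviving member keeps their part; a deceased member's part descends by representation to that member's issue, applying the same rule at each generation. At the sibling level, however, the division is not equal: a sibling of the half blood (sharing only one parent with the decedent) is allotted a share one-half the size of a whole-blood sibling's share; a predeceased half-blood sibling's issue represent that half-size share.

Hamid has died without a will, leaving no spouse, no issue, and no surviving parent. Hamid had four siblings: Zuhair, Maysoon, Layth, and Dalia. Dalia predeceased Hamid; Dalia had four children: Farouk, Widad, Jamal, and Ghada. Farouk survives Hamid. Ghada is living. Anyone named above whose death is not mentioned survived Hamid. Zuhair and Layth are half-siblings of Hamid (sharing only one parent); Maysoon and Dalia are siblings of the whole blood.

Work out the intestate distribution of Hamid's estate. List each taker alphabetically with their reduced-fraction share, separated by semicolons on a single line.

No spouse, descendants, or parent survives, so the estate passes to Hamid's siblings per stirpes.
Half-blood siblings count for one-half the weight of whole-blood siblings at the initial division.
Dividing 1 in proportion to weights (total weight 3): Zuhair (weight 1/2) → 1/6; Maysoon (weight 1) → 1/3; Layth (weight 1/2) → 1/6; Dalia (weight 1) → 1/3.
Zuhair is living and takes 1/6.
Maysoon is living and takes 1/3.
Layth is living and takes 1/6.
Dalia predeceased; the 1/3 allotted to Dalia's branch passes to Dalia's issue by representation.
The 1/3 is divided into 4 equal shares of 1/12 among Farouk, Widad, Jamal, Ghada.
Farouk is living and takes 1/12.
Widad is living and takes 1/12.
Jamal is living and takes 1/12.
Ghada is living and takes 1/12.

Farouk 1/12; Ghada 1/12; Jamal 1/12; Layth 1/6; Maysoon 1/3; Widad 1/12; Zuhair 1/6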